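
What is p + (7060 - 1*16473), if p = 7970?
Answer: -1443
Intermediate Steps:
p + (7060 - 1*16473) = 7970 + (7060 - 1*16473) = 7970 + (7060 - 16473) = 7970 - 9413 = -1443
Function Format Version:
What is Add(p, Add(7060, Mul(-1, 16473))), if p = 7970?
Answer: -1443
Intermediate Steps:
Add(p, Add(7060, Mul(-1, 16473))) = Add(7970, Add(7060, Mul(-1, 16473))) = Add(7970, Add(7060, -16473)) = Add(7970, -9413) = -1443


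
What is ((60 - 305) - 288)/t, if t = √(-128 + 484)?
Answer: -533*√89/178 ≈ -28.249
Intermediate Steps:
t = 2*√89 (t = √356 = 2*√89 ≈ 18.868)
((60 - 305) - 288)/t = ((60 - 305) - 288)/((2*√89)) = (-245 - 288)*(√89/178) = -533*√89/178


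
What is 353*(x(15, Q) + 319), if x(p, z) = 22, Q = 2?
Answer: 120373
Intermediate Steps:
353*(x(15, Q) + 319) = 353*(22 + 319) = 353*341 = 120373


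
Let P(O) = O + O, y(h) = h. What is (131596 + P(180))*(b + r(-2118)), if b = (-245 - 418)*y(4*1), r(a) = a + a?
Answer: -908912928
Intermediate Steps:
r(a) = 2*a
P(O) = 2*O
b = -2652 (b = (-245 - 418)*(4*1) = -663*4 = -2652)
(131596 + P(180))*(b + r(-2118)) = (131596 + 2*180)*(-2652 + 2*(-2118)) = (131596 + 360)*(-2652 - 4236) = 131956*(-6888) = -908912928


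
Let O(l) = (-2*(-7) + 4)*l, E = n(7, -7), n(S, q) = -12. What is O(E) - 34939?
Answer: -35155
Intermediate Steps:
E = -12
O(l) = 18*l (O(l) = (14 + 4)*l = 18*l)
O(E) - 34939 = 18*(-12) - 34939 = -216 - 34939 = -35155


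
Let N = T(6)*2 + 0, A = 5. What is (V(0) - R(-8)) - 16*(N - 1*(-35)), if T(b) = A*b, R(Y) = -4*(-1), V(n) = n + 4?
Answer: -1520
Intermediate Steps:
V(n) = 4 + n
R(Y) = 4
T(b) = 5*b
N = 60 (N = (5*6)*2 + 0 = 30*2 + 0 = 60 + 0 = 60)
(V(0) - R(-8)) - 16*(N - 1*(-35)) = ((4 + 0) - 1*4) - 16*(60 - 1*(-35)) = (4 - 4) - 16*(60 + 35) = 0 - 16*95 = 0 - 1520 = -1520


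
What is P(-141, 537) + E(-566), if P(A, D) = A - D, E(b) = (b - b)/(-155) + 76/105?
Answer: -71114/105 ≈ -677.28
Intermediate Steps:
E(b) = 76/105 (E(b) = 0*(-1/155) + 76*(1/105) = 0 + 76/105 = 76/105)
P(-141, 537) + E(-566) = (-141 - 1*537) + 76/105 = (-141 - 537) + 76/105 = -678 + 76/105 = -71114/105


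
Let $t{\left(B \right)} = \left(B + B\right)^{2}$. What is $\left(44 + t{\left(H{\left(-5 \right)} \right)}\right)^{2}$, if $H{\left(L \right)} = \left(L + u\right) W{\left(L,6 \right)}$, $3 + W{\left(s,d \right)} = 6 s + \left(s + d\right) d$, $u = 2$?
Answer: $691058944$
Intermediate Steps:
$W{\left(s,d \right)} = -3 + 6 s + d \left(d + s\right)$ ($W{\left(s,d \right)} = -3 + \left(6 s + \left(s + d\right) d\right) = -3 + \left(6 s + \left(d + s\right) d\right) = -3 + \left(6 s + d \left(d + s\right)\right) = -3 + 6 s + d \left(d + s\right)$)
$H{\left(L \right)} = \left(2 + L\right) \left(33 + 12 L\right)$ ($H{\left(L \right)} = \left(L + 2\right) \left(-3 + 6^{2} + 6 L + 6 L\right) = \left(2 + L\right) \left(-3 + 36 + 6 L + 6 L\right) = \left(2 + L\right) \left(33 + 12 L\right)$)
$t{\left(B \right)} = 4 B^{2}$ ($t{\left(B \right)} = \left(2 B\right)^{2} = 4 B^{2}$)
$\left(44 + t{\left(H{\left(-5 \right)} \right)}\right)^{2} = \left(44 + 4 \left(3 \left(2 - 5\right) \left(11 + 4 \left(-5\right)\right)\right)^{2}\right)^{2} = \left(44 + 4 \left(3 \left(-3\right) \left(11 - 20\right)\right)^{2}\right)^{2} = \left(44 + 4 \left(3 \left(-3\right) \left(-9\right)\right)^{2}\right)^{2} = \left(44 + 4 \cdot 81^{2}\right)^{2} = \left(44 + 4 \cdot 6561\right)^{2} = \left(44 + 26244\right)^{2} = 26288^{2} = 691058944$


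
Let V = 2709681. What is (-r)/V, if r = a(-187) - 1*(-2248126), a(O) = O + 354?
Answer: -749431/903227 ≈ -0.82973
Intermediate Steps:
a(O) = 354 + O
r = 2248293 (r = (354 - 187) - 1*(-2248126) = 167 + 2248126 = 2248293)
(-r)/V = -1*2248293/2709681 = -2248293*1/2709681 = -749431/903227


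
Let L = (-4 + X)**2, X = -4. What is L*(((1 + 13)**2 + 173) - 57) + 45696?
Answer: 65664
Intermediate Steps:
L = 64 (L = (-4 - 4)**2 = (-8)**2 = 64)
L*(((1 + 13)**2 + 173) - 57) + 45696 = 64*(((1 + 13)**2 + 173) - 57) + 45696 = 64*((14**2 + 173) - 57) + 45696 = 64*((196 + 173) - 57) + 45696 = 64*(369 - 57) + 45696 = 64*312 + 45696 = 19968 + 45696 = 65664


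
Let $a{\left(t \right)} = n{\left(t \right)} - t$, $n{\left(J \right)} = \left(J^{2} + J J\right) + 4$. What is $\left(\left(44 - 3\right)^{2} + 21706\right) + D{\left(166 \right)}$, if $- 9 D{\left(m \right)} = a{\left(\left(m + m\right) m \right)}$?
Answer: $- \frac{6074399497}{9} \approx -6.7493 \cdot 10^{8}$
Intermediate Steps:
$n{\left(J \right)} = 4 + 2 J^{2}$ ($n{\left(J \right)} = \left(J^{2} + J^{2}\right) + 4 = 2 J^{2} + 4 = 4 + 2 J^{2}$)
$a{\left(t \right)} = 4 - t + 2 t^{2}$ ($a{\left(t \right)} = \left(4 + 2 t^{2}\right) - t = 4 - t + 2 t^{2}$)
$D{\left(m \right)} = - \frac{4}{9} - \frac{8 m^{4}}{9} + \frac{2 m^{2}}{9}$ ($D{\left(m \right)} = - \frac{4 - \left(m + m\right) m + 2 \left(\left(m + m\right) m\right)^{2}}{9} = - \frac{4 - 2 m m + 2 \left(2 m m\right)^{2}}{9} = - \frac{4 - 2 m^{2} + 2 \left(2 m^{2}\right)^{2}}{9} = - \frac{4 - 2 m^{2} + 2 \cdot 4 m^{4}}{9} = - \frac{4 - 2 m^{2} + 8 m^{4}}{9} = - \frac{4}{9} - \frac{8 m^{4}}{9} + \frac{2 m^{2}}{9}$)
$\left(\left(44 - 3\right)^{2} + 21706\right) + D{\left(166 \right)} = \left(\left(44 - 3\right)^{2} + 21706\right) - \left(\frac{4}{9} - \frac{55112}{9} + \frac{6074665088}{9}\right) = \left(41^{2} + 21706\right) - \frac{6074609980}{9} = \left(1681 + 21706\right) - \frac{6074609980}{9} = 23387 - \frac{6074609980}{9} = - \frac{6074399497}{9}$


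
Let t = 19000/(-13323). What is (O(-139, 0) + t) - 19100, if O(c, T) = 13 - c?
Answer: -252463204/13323 ≈ -18949.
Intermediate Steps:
t = -19000/13323 (t = 19000*(-1/13323) = -19000/13323 ≈ -1.4261)
(O(-139, 0) + t) - 19100 = ((13 - 1*(-139)) - 19000/13323) - 19100 = ((13 + 139) - 19000/13323) - 19100 = (152 - 19000/13323) - 19100 = 2006096/13323 - 19100 = -252463204/13323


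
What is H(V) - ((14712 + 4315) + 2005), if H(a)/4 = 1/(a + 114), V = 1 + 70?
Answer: -3890916/185 ≈ -21032.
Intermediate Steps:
V = 71
H(a) = 4/(114 + a) (H(a) = 4/(a + 114) = 4/(114 + a))
H(V) - ((14712 + 4315) + 2005) = 4/(114 + 71) - ((14712 + 4315) + 2005) = 4/185 - (19027 + 2005) = 4*(1/185) - 1*21032 = 4/185 - 21032 = -3890916/185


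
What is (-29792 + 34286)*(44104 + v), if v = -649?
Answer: 195286770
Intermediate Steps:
(-29792 + 34286)*(44104 + v) = (-29792 + 34286)*(44104 - 649) = 4494*43455 = 195286770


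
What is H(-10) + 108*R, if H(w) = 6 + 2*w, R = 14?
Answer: 1498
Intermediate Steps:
H(-10) + 108*R = (6 + 2*(-10)) + 108*14 = (6 - 20) + 1512 = -14 + 1512 = 1498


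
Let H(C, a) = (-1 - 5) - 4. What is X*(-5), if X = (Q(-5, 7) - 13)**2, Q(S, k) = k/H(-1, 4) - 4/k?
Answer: -998001/980 ≈ -1018.4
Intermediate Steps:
H(C, a) = -10 (H(C, a) = -6 - 4 = -10)
Q(S, k) = -4/k - k/10 (Q(S, k) = k/(-10) - 4/k = k*(-1/10) - 4/k = -k/10 - 4/k = -4/k - k/10)
X = 998001/4900 (X = ((-4/7 - 1/10*7) - 13)**2 = ((-4*1/7 - 7/10) - 13)**2 = ((-4/7 - 7/10) - 13)**2 = (-89/70 - 13)**2 = (-999/70)**2 = 998001/4900 ≈ 203.67)
X*(-5) = (998001/4900)*(-5) = -998001/980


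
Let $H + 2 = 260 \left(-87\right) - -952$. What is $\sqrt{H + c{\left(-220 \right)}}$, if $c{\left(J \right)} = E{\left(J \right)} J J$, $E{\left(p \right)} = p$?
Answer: $i \sqrt{10669670} \approx 3266.4 i$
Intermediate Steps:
$H = -21670$ ($H = -2 + \left(260 \left(-87\right) - -952\right) = -2 + \left(-22620 + 952\right) = -2 - 21668 = -21670$)
$c{\left(J \right)} = J^{3}$ ($c{\left(J \right)} = J J J = J^{2} J = J^{3}$)
$\sqrt{H + c{\left(-220 \right)}} = \sqrt{-21670 + \left(-220\right)^{3}} = \sqrt{-21670 - 10648000} = \sqrt{-10669670} = i \sqrt{10669670}$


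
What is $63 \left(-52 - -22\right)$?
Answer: $-1890$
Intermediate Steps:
$63 \left(-52 - -22\right) = 63 \left(-52 + 22\right) = 63 \left(-30\right) = -1890$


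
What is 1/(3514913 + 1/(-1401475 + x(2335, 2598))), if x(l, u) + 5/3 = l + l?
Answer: 4190420/14728961733457 ≈ 2.8450e-7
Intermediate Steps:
x(l, u) = -5/3 + 2*l (x(l, u) = -5/3 + (l + l) = -5/3 + 2*l)
1/(3514913 + 1/(-1401475 + x(2335, 2598))) = 1/(3514913 + 1/(-1401475 + (-5/3 + 2*2335))) = 1/(3514913 + 1/(-1401475 + (-5/3 + 4670))) = 1/(3514913 + 1/(-1401475 + 14005/3)) = 1/(3514913 + 1/(-4190420/3)) = 1/(3514913 - 3/4190420) = 1/(14728961733457/4190420) = 4190420/14728961733457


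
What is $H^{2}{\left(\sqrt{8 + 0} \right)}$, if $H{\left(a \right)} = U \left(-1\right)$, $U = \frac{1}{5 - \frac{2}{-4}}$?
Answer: $\frac{4}{121} \approx 0.033058$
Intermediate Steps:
$U = \frac{2}{11}$ ($U = \frac{1}{5 - - \frac{1}{2}} = \frac{1}{5 + \frac{1}{2}} = \frac{1}{\frac{11}{2}} = \frac{2}{11} \approx 0.18182$)
$H{\left(a \right)} = - \frac{2}{11}$ ($H{\left(a \right)} = \frac{2}{11} \left(-1\right) = - \frac{2}{11}$)
$H^{2}{\left(\sqrt{8 + 0} \right)} = \left(- \frac{2}{11}\right)^{2} = \frac{4}{121}$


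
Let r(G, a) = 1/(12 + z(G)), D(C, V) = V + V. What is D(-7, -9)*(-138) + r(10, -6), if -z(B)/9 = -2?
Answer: 74521/30 ≈ 2484.0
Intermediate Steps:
D(C, V) = 2*V
z(B) = 18 (z(B) = -9*(-2) = 18)
r(G, a) = 1/30 (r(G, a) = 1/(12 + 18) = 1/30)
D(-7, -9)*(-138) + r(10, -6) = (2*(-9))*(-138) + 1/30 = -18*(-138) + 1/30 = 2484 + 1/30 = 74521/30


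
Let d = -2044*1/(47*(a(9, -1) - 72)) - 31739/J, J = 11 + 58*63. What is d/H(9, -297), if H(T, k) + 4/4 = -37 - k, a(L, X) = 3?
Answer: -95438317/3078369105 ≈ -0.031003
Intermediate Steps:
H(T, k) = -38 - k (H(T, k) = -1 + (-37 - k) = -38 - k)
J = 3665 (J = 11 + 3654 = 3665)
d = -95438317/11885595 (d = -2044*1/(47*(3 - 72)) - 31739/3665 = -2044/((-69*47)) - 31739*1/3665 = -2044/(-3243) - 31739/3665 = -2044*(-1/3243) - 31739/3665 = 2044/3243 - 31739/3665 = -95438317/11885595 ≈ -8.0297)
d/H(9, -297) = -95438317/(11885595*(-38 - 1*(-297))) = -95438317/(11885595*(-38 + 297)) = -95438317/11885595/259 = -95438317/11885595*1/259 = -95438317/3078369105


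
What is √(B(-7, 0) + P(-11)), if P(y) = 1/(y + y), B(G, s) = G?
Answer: I*√3410/22 ≈ 2.6543*I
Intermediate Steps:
P(y) = 1/(2*y)
√(B(-7, 0) + P(-11)) = √(-7 + (½)/(-11)) = √(-7 + (½)*(-1/11)) = √(-7 - 1/22) = √(-155/22) = I*√3410/22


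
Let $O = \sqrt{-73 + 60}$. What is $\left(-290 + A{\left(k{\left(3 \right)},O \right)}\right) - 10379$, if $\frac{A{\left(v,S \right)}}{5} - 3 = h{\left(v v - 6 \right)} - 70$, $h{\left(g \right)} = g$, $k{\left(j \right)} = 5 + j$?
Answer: $-10714$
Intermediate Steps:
$O = i \sqrt{13}$ ($O = \sqrt{-13} = i \sqrt{13} \approx 3.6056 i$)
$A{\left(v,S \right)} = -365 + 5 v^{2}$ ($A{\left(v,S \right)} = 15 + 5 \left(\left(v v - 6\right) - 70\right) = 15 + 5 \left(\left(v^{2} - 6\right) - 70\right) = 15 + 5 \left(\left(-6 + v^{2}\right) - 70\right) = 15 + 5 \left(-76 + v^{2}\right) = 15 + \left(-380 + 5 v^{2}\right) = -365 + 5 v^{2}$)
$\left(-290 + A{\left(k{\left(3 \right)},O \right)}\right) - 10379 = \left(-290 - \left(365 - 5 \left(5 + 3\right)^{2}\right)\right) - 10379 = \left(-290 - \left(365 - 5 \cdot 8^{2}\right)\right) - 10379 = \left(-290 + \left(-365 + 5 \cdot 64\right)\right) - 10379 = \left(-290 + \left(-365 + 320\right)\right) - 10379 = \left(-290 - 45\right) - 10379 = -335 - 10379 = -10714$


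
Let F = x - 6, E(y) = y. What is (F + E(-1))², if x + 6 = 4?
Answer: 81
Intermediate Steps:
x = -2 (x = -6 + 4 = -2)
F = -8 (F = -2 - 6 = -8)
(F + E(-1))² = (-8 - 1)² = (-9)² = 81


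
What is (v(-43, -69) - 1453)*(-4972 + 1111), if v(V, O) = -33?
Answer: 5737446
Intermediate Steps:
(v(-43, -69) - 1453)*(-4972 + 1111) = (-33 - 1453)*(-4972 + 1111) = -1486*(-3861) = 5737446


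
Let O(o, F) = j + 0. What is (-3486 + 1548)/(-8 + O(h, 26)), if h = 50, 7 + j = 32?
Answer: -114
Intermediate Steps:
j = 25 (j = -7 + 32 = 25)
O(o, F) = 25 (O(o, F) = 25 + 0 = 25)
(-3486 + 1548)/(-8 + O(h, 26)) = (-3486 + 1548)/(-8 + 25) = -1938/17 = -1938*1/17 = -114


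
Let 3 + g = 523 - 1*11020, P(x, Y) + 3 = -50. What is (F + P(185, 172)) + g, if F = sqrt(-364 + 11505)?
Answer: -10553 + sqrt(11141) ≈ -10447.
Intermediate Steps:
P(x, Y) = -53 (P(x, Y) = -3 - 50 = -53)
g = -10500 (g = -3 + (523 - 1*11020) = -3 + (523 - 11020) = -3 - 10497 = -10500)
F = sqrt(11141) ≈ 105.55
(F + P(185, 172)) + g = (sqrt(11141) - 53) - 10500 = (-53 + sqrt(11141)) - 10500 = -10553 + sqrt(11141)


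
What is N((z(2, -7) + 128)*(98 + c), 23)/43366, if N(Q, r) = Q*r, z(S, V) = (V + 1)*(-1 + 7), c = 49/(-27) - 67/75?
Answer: 68052676/14636025 ≈ 4.6497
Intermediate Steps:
c = -1828/675 (c = 49*(-1/27) - 67*1/75 = -49/27 - 67/75 = -1828/675 ≈ -2.7081)
z(S, V) = 6 + 6*V (z(S, V) = (1 + V)*6 = 6 + 6*V)
N((z(2, -7) + 128)*(98 + c), 23)/43366 = ((((6 + 6*(-7)) + 128)*(98 - 1828/675))*23)/43366 = ((((6 - 42) + 128)*(64322/675))*23)*(1/43366) = (((-36 + 128)*(64322/675))*23)*(1/43366) = ((92*(64322/675))*23)*(1/43366) = ((5917624/675)*23)*(1/43366) = (136105352/675)*(1/43366) = 68052676/14636025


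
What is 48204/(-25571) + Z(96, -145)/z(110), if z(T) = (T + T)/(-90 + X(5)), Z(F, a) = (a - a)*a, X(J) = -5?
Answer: -3708/1967 ≈ -1.8851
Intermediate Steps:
Z(F, a) = 0 (Z(F, a) = 0*a = 0)
z(T) = -2*T/95 (z(T) = (T + T)/(-90 - 5) = (2*T)/(-95) = (2*T)*(-1/95) = -2*T/95)
48204/(-25571) + Z(96, -145)/z(110) = 48204/(-25571) + 0/((-2/95*110)) = 48204*(-1/25571) + 0/(-44/19) = -3708/1967 + 0*(-19/44) = -3708/1967 + 0 = -3708/1967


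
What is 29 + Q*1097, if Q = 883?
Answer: 968680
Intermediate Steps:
29 + Q*1097 = 29 + 883*1097 = 29 + 968651 = 968680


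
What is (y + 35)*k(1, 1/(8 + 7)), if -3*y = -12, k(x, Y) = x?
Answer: 39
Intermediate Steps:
y = 4 (y = -⅓*(-12) = 4)
(y + 35)*k(1, 1/(8 + 7)) = (4 + 35)*1 = 39*1 = 39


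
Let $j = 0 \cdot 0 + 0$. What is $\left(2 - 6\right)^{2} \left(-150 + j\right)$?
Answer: $-2400$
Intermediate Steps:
$j = 0$ ($j = 0 + 0 = 0$)
$\left(2 - 6\right)^{2} \left(-150 + j\right) = \left(2 - 6\right)^{2} \left(-150 + 0\right) = \left(-4\right)^{2} \left(-150\right) = 16 \left(-150\right) = -2400$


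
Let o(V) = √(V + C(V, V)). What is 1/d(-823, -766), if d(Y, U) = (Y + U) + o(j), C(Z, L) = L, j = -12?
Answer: -1589/2524945 - 2*I*√6/2524945 ≈ -0.00062932 - 1.9402e-6*I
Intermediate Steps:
o(V) = √2*√V (o(V) = √(V + V) = √(2*V) = √2*√V)
d(Y, U) = U + Y + 2*I*√6 (d(Y, U) = (Y + U) + √2*√(-12) = (U + Y) + √2*(2*I*√3) = (U + Y) + 2*I*√6 = U + Y + 2*I*√6)
1/d(-823, -766) = 1/(-766 - 823 + 2*I*√6) = 1/(-1589 + 2*I*√6)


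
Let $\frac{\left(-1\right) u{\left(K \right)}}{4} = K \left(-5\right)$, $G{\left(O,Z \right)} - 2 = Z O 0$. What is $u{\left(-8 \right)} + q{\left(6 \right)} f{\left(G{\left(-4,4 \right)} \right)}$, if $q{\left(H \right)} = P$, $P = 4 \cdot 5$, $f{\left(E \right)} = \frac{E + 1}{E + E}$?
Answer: $-145$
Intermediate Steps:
$G{\left(O,Z \right)} = 2$ ($G{\left(O,Z \right)} = 2 + Z O 0 = 2 + O Z 0 = 2 + 0 = 2$)
$u{\left(K \right)} = 20 K$ ($u{\left(K \right)} = - 4 K \left(-5\right) = - 4 \left(- 5 K\right) = 20 K$)
$f{\left(E \right)} = \frac{1 + E}{2 E}$
$P = 20$
$q{\left(H \right)} = 20$
$u{\left(-8 \right)} + q{\left(6 \right)} f{\left(G{\left(-4,4 \right)} \right)} = 20 \left(-8\right) + 20 \frac{1 + 2}{2 \cdot 2} = -160 + 20 \cdot \frac{1}{2} \cdot \frac{1}{2} \cdot 3 = -160 + 20 \cdot \frac{3}{4} = -160 + 15 = -145$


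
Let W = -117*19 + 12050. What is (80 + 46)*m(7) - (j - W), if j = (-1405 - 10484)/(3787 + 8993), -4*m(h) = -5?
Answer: 14179311/1420 ≈ 9985.4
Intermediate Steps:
m(h) = 5/4 (m(h) = -¼*(-5) = 5/4)
W = 9827 (W = -2223 + 12050 = 9827)
j = -1321/1420 (j = -11889/12780 = -11889*1/12780 = -1321/1420 ≈ -0.93028)
(80 + 46)*m(7) - (j - W) = (80 + 46)*(5/4) - (-1321/1420 - 1*9827) = 126*(5/4) - (-1321/1420 - 9827) = 315/2 - 1*(-13955661/1420) = 315/2 + 13955661/1420 = 14179311/1420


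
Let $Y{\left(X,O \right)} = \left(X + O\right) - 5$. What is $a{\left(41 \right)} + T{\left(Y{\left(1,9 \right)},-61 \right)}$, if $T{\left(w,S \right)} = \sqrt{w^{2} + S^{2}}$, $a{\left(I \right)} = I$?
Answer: $41 + \sqrt{3746} \approx 102.2$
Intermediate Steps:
$Y{\left(X,O \right)} = -5 + O + X$ ($Y{\left(X,O \right)} = \left(O + X\right) - 5 = -5 + O + X$)
$T{\left(w,S \right)} = \sqrt{S^{2} + w^{2}}$
$a{\left(41 \right)} + T{\left(Y{\left(1,9 \right)},-61 \right)} = 41 + \sqrt{\left(-61\right)^{2} + \left(-5 + 9 + 1\right)^{2}} = 41 + \sqrt{3721 + 5^{2}} = 41 + \sqrt{3721 + 25} = 41 + \sqrt{3746}$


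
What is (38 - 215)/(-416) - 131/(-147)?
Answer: 80515/61152 ≈ 1.3166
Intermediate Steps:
(38 - 215)/(-416) - 131/(-147) = -177*(-1/416) - 131*(-1/147) = 177/416 + 131/147 = 80515/61152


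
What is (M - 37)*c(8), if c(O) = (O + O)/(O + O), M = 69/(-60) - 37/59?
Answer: -45757/1180 ≈ -38.777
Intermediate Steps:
M = -2097/1180 (M = 69*(-1/60) - 37*1/59 = -23/20 - 37/59 = -2097/1180 ≈ -1.7771)
c(O) = 1 (c(O) = (2*O)/((2*O)) = (2*O)*(1/(2*O)) = 1)
(M - 37)*c(8) = (-2097/1180 - 37)*1 = -45757/1180*1 = -45757/1180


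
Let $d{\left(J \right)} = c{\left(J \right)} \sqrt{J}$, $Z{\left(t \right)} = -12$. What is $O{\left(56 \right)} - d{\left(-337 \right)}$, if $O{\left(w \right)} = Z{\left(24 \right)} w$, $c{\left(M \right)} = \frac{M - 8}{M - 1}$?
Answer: $-672 - \frac{345 i \sqrt{337}}{338} \approx -672.0 - 18.738 i$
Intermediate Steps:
$c{\left(M \right)} = \frac{-8 + M}{-1 + M}$
$O{\left(w \right)} = - 12 w$
$d{\left(J \right)} = \frac{\sqrt{J} \left(-8 + J\right)}{-1 + J}$ ($d{\left(J \right)} = \frac{-8 + J}{-1 + J} \sqrt{J} = \frac{\sqrt{J} \left(-8 + J\right)}{-1 + J}$)
$O{\left(56 \right)} - d{\left(-337 \right)} = \left(-12\right) 56 - \frac{\sqrt{-337} \left(-8 - 337\right)}{-1 - 337} = -672 - i \sqrt{337} \frac{1}{-338} \left(-345\right) = -672 - i \sqrt{337} \left(- \frac{1}{338}\right) \left(-345\right) = -672 - \frac{345 i \sqrt{337}}{338}$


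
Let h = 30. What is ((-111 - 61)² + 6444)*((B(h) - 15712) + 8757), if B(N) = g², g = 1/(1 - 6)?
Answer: -6264332472/25 ≈ -2.5057e+8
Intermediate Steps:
g = -⅕ (g = 1/(-5) = -⅕ ≈ -0.20000)
B(N) = 1/25 (B(N) = (-⅕)² = 1/25)
((-111 - 61)² + 6444)*((B(h) - 15712) + 8757) = ((-111 - 61)² + 6444)*((1/25 - 15712) + 8757) = ((-172)² + 6444)*(-392799/25 + 8757) = (29584 + 6444)*(-173874/25) = 36028*(-173874/25) = -6264332472/25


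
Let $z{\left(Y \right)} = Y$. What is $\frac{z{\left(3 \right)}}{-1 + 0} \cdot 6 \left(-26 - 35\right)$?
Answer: $1098$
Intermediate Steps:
$\frac{z{\left(3 \right)}}{-1 + 0} \cdot 6 \left(-26 - 35\right) = \frac{1}{-1 + 0} \cdot 3 \cdot 6 \left(-26 - 35\right) = \frac{1}{-1} \cdot 3 \cdot 6 \left(-61\right) = \left(-1\right) 3 \cdot 6 \left(-61\right) = \left(-3\right) 6 \left(-61\right) = \left(-18\right) \left(-61\right) = 1098$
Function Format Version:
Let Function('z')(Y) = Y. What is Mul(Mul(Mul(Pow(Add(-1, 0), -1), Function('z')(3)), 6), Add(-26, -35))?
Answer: 1098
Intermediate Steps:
Mul(Mul(Mul(Pow(Add(-1, 0), -1), Function('z')(3)), 6), Add(-26, -35)) = Mul(Mul(Mul(Pow(Add(-1, 0), -1), 3), 6), Add(-26, -35)) = Mul(Mul(Mul(Pow(-1, -1), 3), 6), -61) = Mul(Mul(Mul(-1, 3), 6), -61) = Mul(Mul(-3, 6), -61) = Mul(-18, -61) = 1098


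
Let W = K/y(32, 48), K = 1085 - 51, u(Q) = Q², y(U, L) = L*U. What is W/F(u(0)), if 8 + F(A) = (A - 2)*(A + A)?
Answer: -517/6144 ≈ -0.084147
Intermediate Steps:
F(A) = -8 + 2*A*(-2 + A) (F(A) = -8 + (A - 2)*(A + A) = -8 + (-2 + A)*(2*A) = -8 + 2*A*(-2 + A))
K = 1034
W = 517/768 (W = 1034/((48*32)) = 1034/1536 = 1034*(1/1536) = 517/768 ≈ 0.67318)
W/F(u(0)) = (517/768)/(-8 - 4*0² + 2*(0²)²) = (517/768)/(-8 - 4*0 + 2*0²) = (517/768)/(-8 + 0 + 2*0) = (517/768)/(-8 + 0 + 0) = (517/768)/(-8) = -⅛*517/768 = -517/6144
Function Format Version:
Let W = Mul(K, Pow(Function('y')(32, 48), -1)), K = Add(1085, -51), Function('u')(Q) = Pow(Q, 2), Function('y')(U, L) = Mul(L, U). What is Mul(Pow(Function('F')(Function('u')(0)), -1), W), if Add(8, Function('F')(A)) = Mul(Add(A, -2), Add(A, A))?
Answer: Rational(-517, 6144) ≈ -0.084147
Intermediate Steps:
Function('F')(A) = Add(-8, Mul(2, A, Add(-2, A))) (Function('F')(A) = Add(-8, Mul(Add(A, -2), Add(A, A))) = Add(-8, Mul(Add(-2, A), Mul(2, A))) = Add(-8, Mul(2, A, Add(-2, A))))
K = 1034
W = Rational(517, 768) (W = Mul(1034, Pow(Mul(48, 32), -1)) = Mul(1034, Pow(1536, -1)) = Mul(1034, Rational(1, 1536)) = Rational(517, 768) ≈ 0.67318)
Mul(Pow(Function('F')(Function('u')(0)), -1), W) = Mul(Pow(Add(-8, Mul(-4, Pow(0, 2)), Mul(2, Pow(Pow(0, 2), 2))), -1), Rational(517, 768)) = Mul(Pow(Add(-8, Mul(-4, 0), Mul(2, Pow(0, 2))), -1), Rational(517, 768)) = Mul(Pow(Add(-8, 0, Mul(2, 0)), -1), Rational(517, 768)) = Mul(Pow(Add(-8, 0, 0), -1), Rational(517, 768)) = Mul(Pow(-8, -1), Rational(517, 768)) = Mul(Rational(-1, 8), Rational(517, 768)) = Rational(-517, 6144)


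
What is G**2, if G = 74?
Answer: 5476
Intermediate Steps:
G**2 = 74**2 = 5476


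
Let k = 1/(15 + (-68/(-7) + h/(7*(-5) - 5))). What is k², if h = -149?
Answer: 78400/63409369 ≈ 0.0012364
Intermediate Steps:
k = 280/7963 (k = 1/(15 + (-68/(-7) - 149/(7*(-5) - 5))) = 1/(15 + (-68*(-⅐) - 149/(-35 - 5))) = 1/(15 + (68/7 - 149/(-40))) = 1/(15 + (68/7 - 149*(-1/40))) = 1/(15 + (68/7 + 149/40)) = 1/(15 + 3763/280) = 1/(7963/280) = 280/7963 ≈ 0.035163)
k² = (280/7963)² = 78400/63409369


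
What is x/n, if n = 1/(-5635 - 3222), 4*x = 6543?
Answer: -57951351/4 ≈ -1.4488e+7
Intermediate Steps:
x = 6543/4 (x = (¼)*6543 = 6543/4 ≈ 1635.8)
n = -1/8857 (n = 1/(-8857) = -1/8857 ≈ -0.00011291)
x/n = 6543/(4*(-1/8857)) = (6543/4)*(-8857) = -57951351/4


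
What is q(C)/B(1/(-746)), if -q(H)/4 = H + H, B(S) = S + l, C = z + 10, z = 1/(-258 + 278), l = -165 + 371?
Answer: -99964/256125 ≈ -0.39029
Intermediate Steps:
l = 206
z = 1/20 ≈ 0.050000
C = 201/20 (C = 1/20 + 10 = 201/20 ≈ 10.050)
B(S) = 206 + S (B(S) = S + 206 = 206 + S)
q(H) = -8*H (q(H) = -4*(H + H) = -8*H)
q(C)/B(1/(-746)) = (-8*201/20)/(206 + 1/(-746)) = -402/(5*(206 - 1/746)) = -402/(5*153675/746) = -402/5*746/153675 = -99964/256125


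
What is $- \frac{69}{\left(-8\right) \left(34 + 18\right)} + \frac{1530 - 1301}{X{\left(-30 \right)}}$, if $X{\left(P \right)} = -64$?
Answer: $- \frac{2839}{832} \approx -3.4123$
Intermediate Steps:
$- \frac{69}{\left(-8\right) \left(34 + 18\right)} + \frac{1530 - 1301}{X{\left(-30 \right)}} = - \frac{69}{\left(-8\right) \left(34 + 18\right)} + \frac{1530 - 1301}{-64} = - \frac{69}{\left(-8\right) 52} + 229 \left(- \frac{1}{64}\right) = - \frac{69}{-416} - \frac{229}{64} = \left(-69\right) \left(- \frac{1}{416}\right) - \frac{229}{64} = \frac{69}{416} - \frac{229}{64} = - \frac{2839}{832}$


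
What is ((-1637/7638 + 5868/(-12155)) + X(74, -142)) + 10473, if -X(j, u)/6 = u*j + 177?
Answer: 6727020871991/92839890 ≈ 72458.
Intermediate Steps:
X(j, u) = -1062 - 6*j*u (X(j, u) = -6*(u*j + 177) = -6*(j*u + 177) = -6*(177 + j*u) = -1062 - 6*j*u)
((-1637/7638 + 5868/(-12155)) + X(74, -142)) + 10473 = ((-1637/7638 + 5868/(-12155)) + (-1062 - 6*74*(-142))) + 10473 = ((-1637*1/7638 + 5868*(-1/12155)) + (-1062 + 63048)) + 10473 = ((-1637/7638 - 5868/12155) + 61986) + 10473 = (-64717519/92839890 + 61986) + 10473 = 5754708704021/92839890 + 10473 = 6727020871991/92839890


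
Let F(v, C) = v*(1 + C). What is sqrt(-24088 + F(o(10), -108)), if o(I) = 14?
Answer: I*sqrt(25586) ≈ 159.96*I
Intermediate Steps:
sqrt(-24088 + F(o(10), -108)) = sqrt(-24088 + 14*(1 - 108)) = sqrt(-24088 + 14*(-107)) = sqrt(-24088 - 1498) = sqrt(-25586) = I*sqrt(25586)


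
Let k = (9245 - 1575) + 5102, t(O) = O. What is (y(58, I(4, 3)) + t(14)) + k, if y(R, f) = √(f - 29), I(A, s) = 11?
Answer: 12786 + 3*I*√2 ≈ 12786.0 + 4.2426*I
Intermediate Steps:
y(R, f) = √(-29 + f)
k = 12772 (k = 7670 + 5102 = 12772)
(y(58, I(4, 3)) + t(14)) + k = (√(-29 + 11) + 14) + 12772 = (√(-18) + 14) + 12772 = (3*I*√2 + 14) + 12772 = (14 + 3*I*√2) + 12772 = 12786 + 3*I*√2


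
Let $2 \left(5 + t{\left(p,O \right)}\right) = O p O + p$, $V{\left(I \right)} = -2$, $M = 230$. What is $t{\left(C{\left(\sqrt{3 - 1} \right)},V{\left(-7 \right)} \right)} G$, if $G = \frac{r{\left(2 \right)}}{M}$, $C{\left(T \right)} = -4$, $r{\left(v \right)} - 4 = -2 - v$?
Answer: $0$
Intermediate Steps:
$r{\left(v \right)} = 2 - v$ ($r{\left(v \right)} = 4 - \left(2 + v\right) = 2 - v$)
$t{\left(p,O \right)} = -5 + \frac{p}{2} + \frac{p O^{2}}{2}$ ($t{\left(p,O \right)} = -5 + \frac{O p O + p}{2} = -5 + \frac{p O^{2} + p}{2} = -5 + \frac{p + p O^{2}}{2} = -5 + \left(\frac{p}{2} + \frac{p O^{2}}{2}\right) = -5 + \frac{p}{2} + \frac{p O^{2}}{2}$)
$G = 0$ ($G = \frac{2 - 2}{230} = \left(2 - 2\right) \frac{1}{230} = 0 \cdot \frac{1}{230} = 0$)
$t{\left(C{\left(\sqrt{3 - 1} \right)},V{\left(-7 \right)} \right)} G = \left(-5 + \frac{1}{2} \left(-4\right) + \frac{1}{2} \left(-4\right) \left(-2\right)^{2}\right) 0 = \left(-5 - 2 + \frac{1}{2} \left(-4\right) 4\right) 0 = \left(-5 - 2 - 8\right) 0 = \left(-15\right) 0 = 0$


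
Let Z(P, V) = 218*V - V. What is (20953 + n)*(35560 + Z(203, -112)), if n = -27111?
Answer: -69314448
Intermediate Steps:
Z(P, V) = 217*V
(20953 + n)*(35560 + Z(203, -112)) = (20953 - 27111)*(35560 + 217*(-112)) = -6158*(35560 - 24304) = -6158*11256 = -69314448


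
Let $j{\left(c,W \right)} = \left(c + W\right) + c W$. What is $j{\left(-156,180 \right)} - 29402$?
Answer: $-57458$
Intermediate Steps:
$j{\left(c,W \right)} = W + c + W c$ ($j{\left(c,W \right)} = \left(W + c\right) + W c = W + c + W c$)
$j{\left(-156,180 \right)} - 29402 = \left(180 - 156 + 180 \left(-156\right)\right) - 29402 = \left(180 - 156 - 28080\right) - 29402 = -28056 - 29402 = -57458$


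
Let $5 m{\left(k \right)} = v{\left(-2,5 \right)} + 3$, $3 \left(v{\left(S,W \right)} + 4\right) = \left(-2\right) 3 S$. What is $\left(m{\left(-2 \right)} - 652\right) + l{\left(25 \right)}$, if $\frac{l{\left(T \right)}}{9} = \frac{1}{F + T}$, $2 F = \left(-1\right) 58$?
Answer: $- \frac{13073}{20} \approx -653.65$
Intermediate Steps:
$F = -29$ ($F = \frac{\left(-1\right) 58}{2} = \frac{1}{2} \left(-58\right) = -29$)
$v{\left(S,W \right)} = -4 - 2 S$ ($v{\left(S,W \right)} = -4 + \frac{\left(-2\right) 3 S}{3} = -4 + \frac{\left(-6\right) S}{3} = -4 - 2 S$)
$m{\left(k \right)} = \frac{3}{5}$ ($m{\left(k \right)} = \frac{\left(-4 - -4\right) + 3}{5} = \frac{\left(-4 + 4\right) + 3}{5} = \frac{0 + 3}{5} = \frac{1}{5} \cdot 3 = \frac{3}{5}$)
$l{\left(T \right)} = \frac{9}{-29 + T}$
$\left(m{\left(-2 \right)} - 652\right) + l{\left(25 \right)} = \left(\frac{3}{5} - 652\right) + \frac{9}{-29 + 25} = - \frac{3257}{5} + \frac{9}{-4} = - \frac{3257}{5} + 9 \left(- \frac{1}{4}\right) = - \frac{3257}{5} - \frac{9}{4} = - \frac{13073}{20}$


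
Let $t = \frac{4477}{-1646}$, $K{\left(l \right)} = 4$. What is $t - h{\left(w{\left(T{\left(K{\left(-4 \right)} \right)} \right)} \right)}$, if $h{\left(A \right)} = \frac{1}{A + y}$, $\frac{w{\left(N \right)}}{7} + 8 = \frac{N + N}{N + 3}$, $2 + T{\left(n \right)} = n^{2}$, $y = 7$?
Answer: $- \frac{2823867}{1048502} \approx -2.6932$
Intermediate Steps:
$T{\left(n \right)} = -2 + n^{2}$
$t = - \frac{4477}{1646}$ ($t = 4477 \left(- \frac{1}{1646}\right) = - \frac{4477}{1646} \approx -2.7199$)
$w{\left(N \right)} = -56 + \frac{14 N}{3 + N}$ ($w{\left(N \right)} = -56 + 7 \frac{N + N}{N + 3} = -56 + 7 \frac{2 N}{3 + N} = -56 + \frac{14 N}{3 + N}$)
$h{\left(A \right)} = \frac{1}{7 + A}$ ($h{\left(A \right)} = \frac{1}{A + 7} = \frac{1}{7 + A}$)
$t - h{\left(w{\left(T{\left(K{\left(-4 \right)} \right)} \right)} \right)} = - \frac{4477}{1646} - \frac{1}{7 + \frac{42 \left(-4 - \left(-2 + 4^{2}\right)\right)}{3 - \left(2 - 4^{2}\right)}} = - \frac{4477}{1646} - \frac{1}{7 + \frac{42 \left(-4 - \left(-2 + 16\right)\right)}{3 + \left(-2 + 16\right)}} = - \frac{4477}{1646} - \frac{1}{7 + \frac{42 \left(-4 - 14\right)}{3 + 14}} = - \frac{4477}{1646} - \frac{1}{7 + \frac{42 \left(-4 - 14\right)}{17}} = - \frac{4477}{1646} - \frac{1}{7 + 42 \cdot \frac{1}{17} \left(-18\right)} = - \frac{4477}{1646} - \frac{1}{7 - \frac{756}{17}} = - \frac{4477}{1646} - \frac{1}{- \frac{637}{17}} = - \frac{4477}{1646} - - \frac{17}{637} = - \frac{4477}{1646} + \frac{17}{637} = - \frac{2823867}{1048502}$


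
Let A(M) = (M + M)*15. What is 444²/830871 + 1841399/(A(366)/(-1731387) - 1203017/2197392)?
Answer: -215585426916672278112256/64839183634475247 ≈ -3.3249e+6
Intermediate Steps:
A(M) = 30*M (A(M) = (2*M)*15 = 30*M)
444²/830871 + 1841399/(A(366)/(-1731387) - 1203017/2197392) = 444²/830871 + 1841399/((30*366)/(-1731387) - 1203017/2197392) = 197136*(1/830871) + 1841399/(10980*(-1/1731387) - 1203017*1/2197392) = 21904/92319 + 1841399/(-3660/577129 - 1203017/2197392) = 21904/92319 + 1841399/(-702338452913/1268178647568) = 21904/92319 + 1841399*(-1268178647568/702338452913) = 21904/92319 - 2335222893453067632/702338452913 = -215585426916672278112256/64839183634475247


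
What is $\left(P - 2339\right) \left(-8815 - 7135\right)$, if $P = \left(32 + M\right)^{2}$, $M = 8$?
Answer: $11787050$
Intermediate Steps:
$P = 1600$ ($P = \left(32 + 8\right)^{2} = 40^{2} = 1600$)
$\left(P - 2339\right) \left(-8815 - 7135\right) = \left(1600 - 2339\right) \left(-8815 - 7135\right) = \left(-739\right) \left(-15950\right) = 11787050$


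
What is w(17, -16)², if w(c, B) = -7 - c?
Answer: 576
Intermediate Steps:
w(17, -16)² = (-7 - 1*17)² = (-7 - 17)² = (-24)² = 576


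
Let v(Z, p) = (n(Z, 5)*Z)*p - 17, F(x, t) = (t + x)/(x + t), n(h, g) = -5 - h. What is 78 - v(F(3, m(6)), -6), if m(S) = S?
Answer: 59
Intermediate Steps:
F(x, t) = 1 (F(x, t) = (t + x)/(t + x) = 1)
v(Z, p) = -17 + Z*p*(-5 - Z) (v(Z, p) = ((-5 - Z)*Z)*p - 17 = (Z*(-5 - Z))*p - 17 = Z*p*(-5 - Z) - 17 = -17 + Z*p*(-5 - Z))
78 - v(F(3, m(6)), -6) = 78 - (-17 - 1*1*(-6)*(5 + 1)) = 78 - (-17 - 1*1*(-6)*6) = 78 - (-17 + 36) = 78 - 1*19 = 78 - 19 = 59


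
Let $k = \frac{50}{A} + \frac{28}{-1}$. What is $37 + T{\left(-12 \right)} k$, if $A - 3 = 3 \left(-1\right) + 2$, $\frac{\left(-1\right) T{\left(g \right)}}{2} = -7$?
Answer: $-5$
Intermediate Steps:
$T{\left(g \right)} = 14$ ($T{\left(g \right)} = \left(-2\right) \left(-7\right) = 14$)
$A = 2$ ($A = 3 + \left(3 \left(-1\right) + 2\right) = 3 + \left(-3 + 2\right) = 3 - 1 = 2$)
$k = -3$ ($k = \frac{50}{2} + \frac{28}{-1} = 50 \cdot \frac{1}{2} + 28 \left(-1\right) = 25 - 28 = -3$)
$37 + T{\left(-12 \right)} k = 37 + 14 \left(-3\right) = 37 - 42 = -5$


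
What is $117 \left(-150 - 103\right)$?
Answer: $-29601$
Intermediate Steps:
$117 \left(-150 - 103\right) = 117 \left(-253\right) = -29601$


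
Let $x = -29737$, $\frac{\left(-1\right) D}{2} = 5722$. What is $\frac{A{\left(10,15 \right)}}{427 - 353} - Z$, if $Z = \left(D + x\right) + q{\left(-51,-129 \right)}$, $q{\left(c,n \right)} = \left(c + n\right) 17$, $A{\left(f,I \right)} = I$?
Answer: $\frac{3273849}{74} \approx 44241.0$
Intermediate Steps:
$q{\left(c,n \right)} = 17 c + 17 n$
$D = -11444$ ($D = \left(-2\right) 5722 = -11444$)
$Z = -44241$ ($Z = \left(-11444 - 29737\right) + \left(17 \left(-51\right) + 17 \left(-129\right)\right) = -41181 - 3060 = -44241$)
$\frac{A{\left(10,15 \right)}}{427 - 353} - Z = \frac{1}{427 - 353} \cdot 15 - -44241 = \frac{1}{427 - 353} \cdot 15 + 44241 = \frac{1}{74} \cdot 15 + 44241 = \frac{15}{74} + 44241 = \frac{3273849}{74}$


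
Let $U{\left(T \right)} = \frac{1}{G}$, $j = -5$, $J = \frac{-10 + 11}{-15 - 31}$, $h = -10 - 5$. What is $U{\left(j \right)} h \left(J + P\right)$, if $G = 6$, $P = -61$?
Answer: $\frac{14035}{92} \approx 152.55$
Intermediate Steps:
$h = -15$
$J = - \frac{1}{46}$ ($J = 1 \frac{1}{-46} = 1 \left(- \frac{1}{46}\right) = - \frac{1}{46} \approx -0.021739$)
$U{\left(T \right)} = \frac{1}{6}$
$U{\left(j \right)} h \left(J + P\right) = \frac{\left(-15\right) \left(- \frac{1}{46} - 61\right)}{6} = \frac{\left(-15\right) \left(- \frac{2807}{46}\right)}{6} = \frac{1}{6} \cdot \frac{42105}{46} = \frac{14035}{92}$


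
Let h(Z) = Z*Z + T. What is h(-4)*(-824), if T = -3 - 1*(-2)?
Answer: -12360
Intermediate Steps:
T = -1 (T = -3 + 2 = -1)
h(Z) = -1 + Z² (h(Z) = Z*Z - 1 = Z² - 1 = -1 + Z²)
h(-4)*(-824) = (-1 + (-4)²)*(-824) = (-1 + 16)*(-824) = 15*(-824) = -12360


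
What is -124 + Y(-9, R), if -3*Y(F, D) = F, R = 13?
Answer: -121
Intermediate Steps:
Y(F, D) = -F/3
-124 + Y(-9, R) = -124 - ⅓*(-9) = -124 + 3 = -121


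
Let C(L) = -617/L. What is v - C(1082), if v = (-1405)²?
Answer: 2135895667/1082 ≈ 1.9740e+6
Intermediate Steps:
v = 1974025
v - C(1082) = 1974025 - (-617)/1082 = 1974025 - 1*(-617/1082) = 1974025 + 617/1082 = 2135895667/1082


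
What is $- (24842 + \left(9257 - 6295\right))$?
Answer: $-27804$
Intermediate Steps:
$- (24842 + \left(9257 - 6295\right)) = - (24842 + 2962) = \left(-1\right) 27804 = -27804$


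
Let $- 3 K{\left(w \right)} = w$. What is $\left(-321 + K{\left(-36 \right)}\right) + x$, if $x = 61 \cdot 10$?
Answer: $301$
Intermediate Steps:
$K{\left(w \right)} = - \frac{w}{3}$
$x = 610$
$\left(-321 + K{\left(-36 \right)}\right) + x = \left(-321 - -12\right) + 610 = \left(-321 + 12\right) + 610 = -309 + 610 = 301$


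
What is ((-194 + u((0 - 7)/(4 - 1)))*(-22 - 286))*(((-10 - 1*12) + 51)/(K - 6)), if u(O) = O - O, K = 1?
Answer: -1732808/5 ≈ -3.4656e+5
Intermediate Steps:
u(O) = 0
((-194 + u((0 - 7)/(4 - 1)))*(-22 - 286))*(((-10 - 1*12) + 51)/(K - 6)) = ((-194 + 0)*(-22 - 286))*(((-10 - 1*12) + 51)/(1 - 6)) = (-194*(-308))*(((-10 - 12) + 51)/(-5)) = 59752*((-22 + 51)*(-⅕)) = 59752*(29*(-⅕)) = 59752*(-29/5) = -1732808/5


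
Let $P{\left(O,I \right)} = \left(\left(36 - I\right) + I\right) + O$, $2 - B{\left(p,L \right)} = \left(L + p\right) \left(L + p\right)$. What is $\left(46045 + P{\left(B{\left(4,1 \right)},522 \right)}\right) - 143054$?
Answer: $-96996$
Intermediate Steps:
$B{\left(p,L \right)} = 2 - \left(L + p\right)^{2}$ ($B{\left(p,L \right)} = 2 - \left(L + p\right) \left(L + p\right) = 2 - \left(L + p\right)^{2}$)
$P{\left(O,I \right)} = 36 + O$
$\left(46045 + P{\left(B{\left(4,1 \right)},522 \right)}\right) - 143054 = \left(46045 + \left(36 + \left(2 - \left(1 + 4\right)^{2}\right)\right)\right) - 143054 = \left(46045 + \left(36 + \left(2 - 5^{2}\right)\right)\right) - 143054 = \left(46045 + \left(36 + \left(2 - 25\right)\right)\right) - 143054 = \left(46045 + \left(36 - 23\right)\right) - 143054 = \left(46045 + 13\right) - 143054 = 46058 - 143054 = -96996$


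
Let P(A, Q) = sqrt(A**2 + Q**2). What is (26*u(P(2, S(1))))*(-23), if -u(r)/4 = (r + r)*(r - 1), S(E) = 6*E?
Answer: 191360 - 9568*sqrt(10) ≈ 1.6110e+5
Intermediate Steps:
u(r) = -8*r*(-1 + r) (u(r) = -4*(r + r)*(r - 1) = -4*2*r*(-1 + r) = -8*r*(-1 + r))
(26*u(P(2, S(1))))*(-23) = (26*(8*sqrt(2**2 + (6*1)**2)*(1 - sqrt(2**2 + (6*1)**2))))*(-23) = (26*(8*sqrt(4 + 6**2)*(1 - sqrt(4 + 6**2))))*(-23) = (26*(8*sqrt(4 + 36)*(1 - sqrt(4 + 36))))*(-23) = (26*(8*sqrt(40)*(1 - sqrt(40))))*(-23) = (26*(8*(2*sqrt(10))*(1 - 2*sqrt(10))))*(-23) = (26*(16*sqrt(10)*(1 - 2*sqrt(10))))*(-23) = (416*sqrt(10)*(1 - 2*sqrt(10)))*(-23) = -9568*sqrt(10)*(1 - 2*sqrt(10))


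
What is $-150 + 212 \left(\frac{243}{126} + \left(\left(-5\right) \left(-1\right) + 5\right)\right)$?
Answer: $\frac{16652}{7} \approx 2378.9$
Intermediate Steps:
$-150 + 212 \left(\frac{243}{126} + \left(\left(-5\right) \left(-1\right) + 5\right)\right) = -150 + 212 \left(243 \cdot \frac{1}{126} + \left(5 + 5\right)\right) = -150 + 212 \left(\frac{27}{14} + 10\right) = -150 + 212 \cdot \frac{167}{14} = -150 + \frac{17702}{7} = \frac{16652}{7}$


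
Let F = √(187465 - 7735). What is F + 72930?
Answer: 72930 + 3*√19970 ≈ 73354.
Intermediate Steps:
F = 3*√19970 (F = √179730 = 3*√19970 ≈ 423.95)
F + 72930 = 3*√19970 + 72930 = 72930 + 3*√19970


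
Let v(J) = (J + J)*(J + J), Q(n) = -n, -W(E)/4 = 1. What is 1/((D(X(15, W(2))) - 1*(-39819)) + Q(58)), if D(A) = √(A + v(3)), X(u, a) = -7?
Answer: 39761/1580937092 - √29/1580937092 ≈ 2.5147e-5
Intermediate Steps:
W(E) = -4 (W(E) = -4*1 = -4)
v(J) = 4*J² (v(J) = (2*J)*(2*J) = 4*J²)
D(A) = √(36 + A) (D(A) = √(A + 4*3²) = √(A + 4*9) = √(A + 36) = √(36 + A))
1/((D(X(15, W(2))) - 1*(-39819)) + Q(58)) = 1/((√(36 - 7) - 1*(-39819)) - 1*58) = 1/((√29 + 39819) - 58) = 1/((39819 + √29) - 58) = 1/(39761 + √29)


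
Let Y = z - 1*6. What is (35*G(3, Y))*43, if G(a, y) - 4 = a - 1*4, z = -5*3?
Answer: 4515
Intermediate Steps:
z = -15
Y = -21 (Y = -15 - 1*6 = -15 - 6 = -21)
G(a, y) = a (G(a, y) = 4 + (a - 1*4) = 4 + (a - 4) = 4 + (-4 + a) = a)
(35*G(3, Y))*43 = (35*3)*43 = 105*43 = 4515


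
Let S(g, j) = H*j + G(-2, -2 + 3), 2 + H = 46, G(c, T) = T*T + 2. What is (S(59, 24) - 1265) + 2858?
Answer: 2652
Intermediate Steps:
G(c, T) = 2 + T**2 (G(c, T) = T**2 + 2 = 2 + T**2)
H = 44 (H = -2 + 46 = 44)
S(g, j) = 3 + 44*j (S(g, j) = 44*j + (2 + (-2 + 3)**2) = 44*j + (2 + 1**2) = 44*j + (2 + 1) = 44*j + 3 = 3 + 44*j)
(S(59, 24) - 1265) + 2858 = ((3 + 44*24) - 1265) + 2858 = ((3 + 1056) - 1265) + 2858 = (1059 - 1265) + 2858 = -206 + 2858 = 2652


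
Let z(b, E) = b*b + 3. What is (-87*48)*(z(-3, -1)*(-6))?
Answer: 300672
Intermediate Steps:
z(b, E) = 3 + b² (z(b, E) = b² + 3 = 3 + b²)
(-87*48)*(z(-3, -1)*(-6)) = (-87*48)*((3 + (-3)²)*(-6)) = -4176*(3 + 9)*(-6) = -50112*(-6) = -4176*(-72) = 300672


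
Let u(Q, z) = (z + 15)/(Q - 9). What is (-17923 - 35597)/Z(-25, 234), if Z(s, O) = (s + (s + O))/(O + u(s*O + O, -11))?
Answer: -587045716/8625 ≈ -68063.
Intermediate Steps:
u(Q, z) = (15 + z)/(-9 + Q)
Z(s, O) = (O + 2*s)/(O + 4/(-9 + O + O*s)) (Z(s, O) = (s + (s + O))/(O + (15 - 11)/(-9 + (s*O + O))) = (s + (O + s))/(O + 4/(-9 + (O*s + O))) = (O + 2*s)/(O + 4/(-9 + (O + O*s))) = (O + 2*s)/(O + 4/(-9 + O + O*s)))
(-17923 - 35597)/Z(-25, 234) = (-17923 - 35597)/(((-9 + 234*(1 - 25))*(234 + 2*(-25))/(4 + 234*(-9 + 234*(1 - 25))))) = -53520*(4 + 234*(-9 + 234*(-24)))/((-9 + 234*(-24))*(234 - 50)) = -53520*(4 + 234*(-9 - 5616))/(184*(-9 - 5616)) = -53520/(-5625*184/(4 + 234*(-5625))) = -53520/(-5625*184/(4 - 1316250)) = -53520/(-5625*184/(-1316246)) = -53520/((-1/1316246*(-5625)*184)) = -53520/517500/658123 = -53520*658123/517500 = -587045716/8625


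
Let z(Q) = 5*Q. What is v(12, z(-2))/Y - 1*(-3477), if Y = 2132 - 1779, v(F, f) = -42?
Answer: 1227339/353 ≈ 3476.9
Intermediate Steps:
Y = 353
v(12, z(-2))/Y - 1*(-3477) = -42/353 - 1*(-3477) = -42*1/353 + 3477 = -42/353 + 3477 = 1227339/353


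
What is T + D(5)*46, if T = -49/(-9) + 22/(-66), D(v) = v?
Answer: 2116/9 ≈ 235.11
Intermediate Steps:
T = 46/9 (T = -49*(-⅑) + 22*(-1/66) = 49/9 - ⅓ = 46/9 ≈ 5.1111)
T + D(5)*46 = 46/9 + 5*46 = 46/9 + 230 = 2116/9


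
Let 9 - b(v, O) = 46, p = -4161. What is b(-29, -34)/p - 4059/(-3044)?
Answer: 17002127/12666084 ≈ 1.3423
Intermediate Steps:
b(v, O) = -37 (b(v, O) = 9 - 1*46 = 9 - 46 = -37)
b(-29, -34)/p - 4059/(-3044) = -37/(-4161) - 4059/(-3044) = -37*(-1/4161) - 4059*(-1/3044) = 37/4161 + 4059/3044 = 17002127/12666084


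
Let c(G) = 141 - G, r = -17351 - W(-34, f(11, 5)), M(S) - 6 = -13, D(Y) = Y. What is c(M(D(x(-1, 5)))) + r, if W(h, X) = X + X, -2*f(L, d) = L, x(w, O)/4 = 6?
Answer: -17192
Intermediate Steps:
x(w, O) = 24 (x(w, O) = 4*6 = 24)
f(L, d) = -L/2
W(h, X) = 2*X
M(S) = -7 (M(S) = 6 - 13 = -7)
r = -17340 (r = -17351 - 2*(-½*11) = -17351 - 2*(-11)/2 = -17351 - 1*(-11) = -17351 + 11 = -17340)
c(M(D(x(-1, 5)))) + r = (141 - 1*(-7)) - 17340 = (141 + 7) - 17340 = 148 - 17340 = -17192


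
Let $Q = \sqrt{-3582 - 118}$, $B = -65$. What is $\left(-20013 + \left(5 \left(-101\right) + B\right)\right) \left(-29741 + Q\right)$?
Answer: $612159003 - 205830 i \sqrt{37} \approx 6.1216 \cdot 10^{8} - 1.252 \cdot 10^{6} i$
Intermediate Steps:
$Q = 10 i \sqrt{37}$ ($Q = \sqrt{-3700} = 10 i \sqrt{37} \approx 60.828 i$)
$\left(-20013 + \left(5 \left(-101\right) + B\right)\right) \left(-29741 + Q\right) = \left(-20013 + \left(5 \left(-101\right) - 65\right)\right) \left(-29741 + 10 i \sqrt{37}\right) = \left(-20013 - 570\right) \left(-29741 + 10 i \sqrt{37}\right) = - 20583 \left(-29741 + 10 i \sqrt{37}\right) = 612159003 - 205830 i \sqrt{37}$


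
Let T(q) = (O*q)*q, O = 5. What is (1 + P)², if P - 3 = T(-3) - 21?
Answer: 784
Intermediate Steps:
T(q) = 5*q² (T(q) = (5*q)*q = 5*q²)
P = 27 (P = 3 + (5*(-3)² - 21) = 3 + (5*9 - 21) = 3 + (45 - 21) = 3 + 24 = 27)
(1 + P)² = (1 + 27)² = 28² = 784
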